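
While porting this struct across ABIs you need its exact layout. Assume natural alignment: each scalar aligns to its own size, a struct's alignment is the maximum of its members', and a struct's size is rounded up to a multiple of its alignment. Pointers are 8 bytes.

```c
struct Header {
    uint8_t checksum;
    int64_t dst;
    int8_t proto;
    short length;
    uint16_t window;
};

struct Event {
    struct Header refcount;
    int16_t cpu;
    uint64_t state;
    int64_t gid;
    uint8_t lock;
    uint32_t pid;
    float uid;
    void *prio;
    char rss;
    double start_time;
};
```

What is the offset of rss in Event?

Header: @0: checksum [1B, align 1] → 1; +7 pad (align 8); @8: dst [8B, align 8] → 16; @16: proto [1B, align 1] → 17; +1 pad (align 2); @18: length [2B, align 2] → 20; @20: window [2B, align 2] → 22; +2 tail pad (align 8); size 24, align 8
@0: refcount [24B, align 8] → 24
@24: cpu [2B, align 2] → 26
+6 pad (align 8)
@32: state [8B, align 8] → 40
@40: gid [8B, align 8] → 48
@48: lock [1B, align 1] → 49
+3 pad (align 4)
@52: pid [4B, align 4] → 56
@56: uid [4B, align 4] → 60
+4 pad (align 8)
@64: prio [8B, align 8] → 72
@72: rss [1B, align 1] → 73

72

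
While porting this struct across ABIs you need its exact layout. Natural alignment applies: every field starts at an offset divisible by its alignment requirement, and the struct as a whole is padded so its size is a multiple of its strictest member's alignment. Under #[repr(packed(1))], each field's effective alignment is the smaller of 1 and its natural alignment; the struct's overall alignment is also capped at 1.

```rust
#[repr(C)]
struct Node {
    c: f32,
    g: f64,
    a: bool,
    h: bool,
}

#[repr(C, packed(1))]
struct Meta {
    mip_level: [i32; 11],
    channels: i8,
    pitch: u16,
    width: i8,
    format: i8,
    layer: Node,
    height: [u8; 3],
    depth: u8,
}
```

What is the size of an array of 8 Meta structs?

Node: c at 0 (size 4, align 4) → ends 4; pad 4 to align 8 for g; g at 8 (size 8, align 8) → ends 16; a at 16 (size 1, align 1) → ends 17; h at 17 (size 1, align 1) → ends 18; tail pad 6 to reach multiple of 8; total 24 bytes, alignment 8
mip_level at 0 (size 44, align 1) → ends 44
channels at 44 (size 1, align 1) → ends 45
pitch at 45 (size 2, align 1) → ends 47
width at 47 (size 1, align 1) → ends 48
format at 48 (size 1, align 1) → ends 49
layer at 49 (size 24, align 1) → ends 73
height at 73 (size 3, align 1) → ends 76
depth at 76 (size 1, align 1) → ends 77
total 77 bytes, alignment 1
array of 8: 8 × 77 = 616

616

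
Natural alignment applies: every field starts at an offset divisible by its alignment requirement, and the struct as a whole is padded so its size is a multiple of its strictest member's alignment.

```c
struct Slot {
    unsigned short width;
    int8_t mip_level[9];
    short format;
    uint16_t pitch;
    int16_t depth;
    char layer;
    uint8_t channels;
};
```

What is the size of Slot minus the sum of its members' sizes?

width at 0 (size 2, align 2) → ends 2
mip_level at 2 (size 9, align 1) → ends 11
pad 1 to align 2 for format
format at 12 (size 2, align 2) → ends 14
pitch at 14 (size 2, align 2) → ends 16
depth at 16 (size 2, align 2) → ends 18
layer at 18 (size 1, align 1) → ends 19
channels at 19 (size 1, align 1) → ends 20
total 20 bytes, alignment 2
data bytes 19, size 20 → padding 1

1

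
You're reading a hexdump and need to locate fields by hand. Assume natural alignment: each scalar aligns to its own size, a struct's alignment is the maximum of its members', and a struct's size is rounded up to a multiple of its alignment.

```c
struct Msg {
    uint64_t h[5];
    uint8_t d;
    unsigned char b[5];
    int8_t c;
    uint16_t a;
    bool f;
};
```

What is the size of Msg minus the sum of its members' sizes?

@0: h [40B, align 8] → 40
@40: d [1B, align 1] → 41
@41: b [5B, align 1] → 46
@46: c [1B, align 1] → 47
+1 pad (align 2)
@48: a [2B, align 2] → 50
@50: f [1B, align 1] → 51
+5 tail pad (align 8)
size 56, align 8
data bytes 50, size 56 → padding 6

6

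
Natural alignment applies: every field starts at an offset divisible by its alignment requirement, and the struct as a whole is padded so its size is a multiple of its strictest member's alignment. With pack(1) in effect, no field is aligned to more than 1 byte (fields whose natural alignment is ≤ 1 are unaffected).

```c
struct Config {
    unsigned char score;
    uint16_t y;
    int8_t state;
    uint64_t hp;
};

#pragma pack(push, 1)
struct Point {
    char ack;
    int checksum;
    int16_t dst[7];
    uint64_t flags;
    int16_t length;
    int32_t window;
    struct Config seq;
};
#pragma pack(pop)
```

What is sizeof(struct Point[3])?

Config: 0..1  score  (1B, 1-aligned); 1..2  -- padding (1B); 2..4  y  (2B, 2-aligned); 4..5  state  (1B, 1-aligned); 5..8  -- padding (3B); 8..16  hp  (8B, 8-aligned); sizeof = 16, alignof = 8
0..1  ack  (1B, 1-aligned)
1..5  checksum  (4B, 1-aligned)
5..19  dst  (14B, 1-aligned)
19..27  flags  (8B, 1-aligned)
27..29  length  (2B, 1-aligned)
29..33  window  (4B, 1-aligned)
33..49  seq  (16B, 1-aligned)
sizeof = 49, alignof = 1
array of 3: 3 × 49 = 147

147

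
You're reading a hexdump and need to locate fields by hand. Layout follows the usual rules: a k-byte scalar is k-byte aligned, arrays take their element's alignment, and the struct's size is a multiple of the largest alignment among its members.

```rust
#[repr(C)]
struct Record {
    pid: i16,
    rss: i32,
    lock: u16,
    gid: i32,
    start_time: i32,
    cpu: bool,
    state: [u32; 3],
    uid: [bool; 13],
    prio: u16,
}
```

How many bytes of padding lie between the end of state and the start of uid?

0

0..2  pid  (2B, 2-aligned)
2..4  -- padding (2B)
4..8  rss  (4B, 4-aligned)
8..10  lock  (2B, 2-aligned)
10..12  -- padding (2B)
12..16  gid  (4B, 4-aligned)
16..20  start_time  (4B, 4-aligned)
20..21  cpu  (1B, 1-aligned)
21..24  -- padding (3B)
24..36  state  (12B, 4-aligned)
36..49  uid  (13B, 1-aligned)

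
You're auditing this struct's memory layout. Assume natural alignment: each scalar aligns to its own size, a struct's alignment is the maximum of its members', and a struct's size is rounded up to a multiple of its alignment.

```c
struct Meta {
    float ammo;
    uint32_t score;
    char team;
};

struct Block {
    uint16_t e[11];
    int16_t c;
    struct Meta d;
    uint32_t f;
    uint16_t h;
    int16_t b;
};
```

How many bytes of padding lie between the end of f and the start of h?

0

Meta: 0..4  ammo  (4B, 4-aligned); 4..8  score  (4B, 4-aligned); 8..9  team  (1B, 1-aligned); 9..12  -- tail padding (3B); sizeof = 12, alignof = 4
0..22  e  (22B, 2-aligned)
22..24  c  (2B, 2-aligned)
24..36  d  (12B, 4-aligned)
36..40  f  (4B, 4-aligned)
40..42  h  (2B, 2-aligned)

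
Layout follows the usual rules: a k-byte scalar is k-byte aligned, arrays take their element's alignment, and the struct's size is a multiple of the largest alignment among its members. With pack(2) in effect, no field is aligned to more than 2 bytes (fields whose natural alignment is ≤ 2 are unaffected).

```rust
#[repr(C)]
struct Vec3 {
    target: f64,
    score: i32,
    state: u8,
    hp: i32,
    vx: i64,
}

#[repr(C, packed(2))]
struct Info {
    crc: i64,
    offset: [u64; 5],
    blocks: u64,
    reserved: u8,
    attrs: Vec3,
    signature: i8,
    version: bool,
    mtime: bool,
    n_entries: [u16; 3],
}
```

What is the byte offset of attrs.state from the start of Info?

Vec3: target at 0 (size 8, align 8) → ends 8; score at 8 (size 4, align 4) → ends 12; state at 12 (size 1, align 1) → ends 13; pad 3 to align 4 for hp; hp at 16 (size 4, align 4) → ends 20; pad 4 to align 8 for vx; vx at 24 (size 8, align 8) → ends 32; total 32 bytes, alignment 8
crc at 0 (size 8, align 2) → ends 8
offset at 8 (size 40, align 2) → ends 48
blocks at 48 (size 8, align 2) → ends 56
reserved at 56 (size 1, align 1) → ends 57
pad 1 to align 2 for attrs
attrs at 58 (size 32, align 2) → ends 90
within Vec3: state at 12
58 + 12 = 70

70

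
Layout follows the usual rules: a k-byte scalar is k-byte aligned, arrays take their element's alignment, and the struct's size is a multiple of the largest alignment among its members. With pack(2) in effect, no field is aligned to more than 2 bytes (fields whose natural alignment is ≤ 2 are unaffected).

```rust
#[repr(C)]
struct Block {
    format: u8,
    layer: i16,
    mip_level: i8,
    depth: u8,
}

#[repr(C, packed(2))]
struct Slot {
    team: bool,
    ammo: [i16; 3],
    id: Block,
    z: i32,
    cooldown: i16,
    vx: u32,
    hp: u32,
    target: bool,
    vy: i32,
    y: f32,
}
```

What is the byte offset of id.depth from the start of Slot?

Block: @0: format [1B, align 1] → 1; +1 pad (align 2); @2: layer [2B, align 2] → 4; @4: mip_level [1B, align 1] → 5; @5: depth [1B, align 1] → 6; size 6, align 2
@0: team [1B, align 1] → 1
+1 pad (align 2)
@2: ammo [6B, align 2] → 8
@8: id [6B, align 2] → 14
within Block: depth at 5
8 + 5 = 13

13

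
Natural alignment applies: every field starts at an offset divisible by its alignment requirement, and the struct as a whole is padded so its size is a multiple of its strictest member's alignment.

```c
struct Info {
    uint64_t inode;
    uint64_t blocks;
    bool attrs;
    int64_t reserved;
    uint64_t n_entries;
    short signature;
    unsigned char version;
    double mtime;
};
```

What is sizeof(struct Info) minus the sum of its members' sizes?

12

0..8  inode  (8B, 8-aligned)
8..16  blocks  (8B, 8-aligned)
16..17  attrs  (1B, 1-aligned)
17..24  -- padding (7B)
24..32  reserved  (8B, 8-aligned)
32..40  n_entries  (8B, 8-aligned)
40..42  signature  (2B, 2-aligned)
42..43  version  (1B, 1-aligned)
43..48  -- padding (5B)
48..56  mtime  (8B, 8-aligned)
sizeof = 56, alignof = 8
data bytes 44, size 56 → padding 12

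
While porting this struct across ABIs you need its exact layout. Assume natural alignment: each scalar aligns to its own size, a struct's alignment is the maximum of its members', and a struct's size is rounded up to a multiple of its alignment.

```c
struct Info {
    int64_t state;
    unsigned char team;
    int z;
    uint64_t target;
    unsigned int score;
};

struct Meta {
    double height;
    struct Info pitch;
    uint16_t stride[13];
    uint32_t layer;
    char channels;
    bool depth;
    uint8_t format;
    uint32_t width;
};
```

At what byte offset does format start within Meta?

Info: 0..8  state  (8B, 8-aligned); 8..9  team  (1B, 1-aligned); 9..12  -- padding (3B); 12..16  z  (4B, 4-aligned); 16..24  target  (8B, 8-aligned); 24..28  score  (4B, 4-aligned); 28..32  -- tail padding (4B); sizeof = 32, alignof = 8
0..8  height  (8B, 8-aligned)
8..40  pitch  (32B, 8-aligned)
40..66  stride  (26B, 2-aligned)
66..68  -- padding (2B)
68..72  layer  (4B, 4-aligned)
72..73  channels  (1B, 1-aligned)
73..74  depth  (1B, 1-aligned)
74..75  format  (1B, 1-aligned)

74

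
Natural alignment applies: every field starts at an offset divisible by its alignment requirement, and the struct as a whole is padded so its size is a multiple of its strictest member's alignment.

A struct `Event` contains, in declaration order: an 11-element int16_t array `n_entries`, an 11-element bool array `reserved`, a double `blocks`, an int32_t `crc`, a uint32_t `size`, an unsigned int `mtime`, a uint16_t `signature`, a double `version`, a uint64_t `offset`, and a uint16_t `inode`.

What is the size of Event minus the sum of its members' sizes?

@0: n_entries [22B, align 2] → 22
@22: reserved [11B, align 1] → 33
+7 pad (align 8)
@40: blocks [8B, align 8] → 48
@48: crc [4B, align 4] → 52
@52: size [4B, align 4] → 56
@56: mtime [4B, align 4] → 60
@60: signature [2B, align 2] → 62
+2 pad (align 8)
@64: version [8B, align 8] → 72
@72: offset [8B, align 8] → 80
@80: inode [2B, align 2] → 82
+6 tail pad (align 8)
size 88, align 8
data bytes 73, size 88 → padding 15

15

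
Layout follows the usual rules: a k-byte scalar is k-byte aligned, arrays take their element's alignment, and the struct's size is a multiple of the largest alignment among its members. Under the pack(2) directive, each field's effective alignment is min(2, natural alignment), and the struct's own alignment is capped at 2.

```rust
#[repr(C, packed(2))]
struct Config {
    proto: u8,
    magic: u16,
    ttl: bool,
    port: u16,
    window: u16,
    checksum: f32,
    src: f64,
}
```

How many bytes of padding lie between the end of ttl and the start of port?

@0: proto [1B, align 1] → 1
+1 pad (align 2)
@2: magic [2B, align 2] → 4
@4: ttl [1B, align 1] → 5
+1 pad (align 2)
@6: port [2B, align 2] → 8

1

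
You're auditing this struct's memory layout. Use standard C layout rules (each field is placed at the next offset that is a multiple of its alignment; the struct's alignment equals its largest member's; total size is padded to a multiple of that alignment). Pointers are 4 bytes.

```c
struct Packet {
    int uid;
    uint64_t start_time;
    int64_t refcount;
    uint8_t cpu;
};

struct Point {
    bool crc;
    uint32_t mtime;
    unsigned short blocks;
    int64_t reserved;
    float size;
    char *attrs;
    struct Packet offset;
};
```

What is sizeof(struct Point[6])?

384

Packet: @0: uid [4B, align 4] → 4; +4 pad (align 8); @8: start_time [8B, align 8] → 16; @16: refcount [8B, align 8] → 24; @24: cpu [1B, align 1] → 25; +7 tail pad (align 8); size 32, align 8
@0: crc [1B, align 1] → 1
+3 pad (align 4)
@4: mtime [4B, align 4] → 8
@8: blocks [2B, align 2] → 10
+6 pad (align 8)
@16: reserved [8B, align 8] → 24
@24: size [4B, align 4] → 28
@28: attrs [4B, align 4] → 32
@32: offset [32B, align 8] → 64
size 64, align 8
array of 6: 6 × 64 = 384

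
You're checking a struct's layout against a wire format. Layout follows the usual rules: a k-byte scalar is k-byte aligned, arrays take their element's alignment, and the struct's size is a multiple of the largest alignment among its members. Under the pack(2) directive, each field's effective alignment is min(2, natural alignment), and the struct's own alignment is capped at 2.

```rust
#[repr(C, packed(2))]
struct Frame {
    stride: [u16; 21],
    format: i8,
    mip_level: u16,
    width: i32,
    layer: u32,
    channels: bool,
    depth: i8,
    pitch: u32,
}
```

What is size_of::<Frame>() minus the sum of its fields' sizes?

1

stride at 0 (size 42, align 2) → ends 42
format at 42 (size 1, align 1) → ends 43
pad 1 to align 2 for mip_level
mip_level at 44 (size 2, align 2) → ends 46
width at 46 (size 4, align 2) → ends 50
layer at 50 (size 4, align 2) → ends 54
channels at 54 (size 1, align 1) → ends 55
depth at 55 (size 1, align 1) → ends 56
pitch at 56 (size 4, align 2) → ends 60
total 60 bytes, alignment 2
data bytes 59, size 60 → padding 1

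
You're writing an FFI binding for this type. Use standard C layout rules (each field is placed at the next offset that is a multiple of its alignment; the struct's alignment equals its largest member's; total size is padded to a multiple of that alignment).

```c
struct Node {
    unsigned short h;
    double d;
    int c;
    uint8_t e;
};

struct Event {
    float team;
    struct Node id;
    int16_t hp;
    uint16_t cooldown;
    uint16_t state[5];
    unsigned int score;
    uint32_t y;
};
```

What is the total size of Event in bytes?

56 bytes

Node: h at 0 (size 2, align 2) → ends 2; pad 6 to align 8 for d; d at 8 (size 8, align 8) → ends 16; c at 16 (size 4, align 4) → ends 20; e at 20 (size 1, align 1) → ends 21; tail pad 3 to reach multiple of 8; total 24 bytes, alignment 8
team at 0 (size 4, align 4) → ends 4
pad 4 to align 8 for id
id at 8 (size 24, align 8) → ends 32
hp at 32 (size 2, align 2) → ends 34
cooldown at 34 (size 2, align 2) → ends 36
state at 36 (size 10, align 2) → ends 46
pad 2 to align 4 for score
score at 48 (size 4, align 4) → ends 52
y at 52 (size 4, align 4) → ends 56
total 56 bytes, alignment 8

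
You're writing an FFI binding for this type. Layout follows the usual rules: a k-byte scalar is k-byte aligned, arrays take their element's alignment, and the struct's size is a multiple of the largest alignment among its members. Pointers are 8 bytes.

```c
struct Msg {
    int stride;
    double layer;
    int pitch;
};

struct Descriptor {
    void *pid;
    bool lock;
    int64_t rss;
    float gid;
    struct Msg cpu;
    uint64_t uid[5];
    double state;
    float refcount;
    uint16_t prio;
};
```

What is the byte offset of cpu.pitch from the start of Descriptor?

Msg: stride at 0 (size 4, align 4) → ends 4; pad 4 to align 8 for layer; layer at 8 (size 8, align 8) → ends 16; pitch at 16 (size 4, align 4) → ends 20; tail pad 4 to reach multiple of 8; total 24 bytes, alignment 8
pid at 0 (size 8, align 8) → ends 8
lock at 8 (size 1, align 1) → ends 9
pad 7 to align 8 for rss
rss at 16 (size 8, align 8) → ends 24
gid at 24 (size 4, align 4) → ends 28
pad 4 to align 8 for cpu
cpu at 32 (size 24, align 8) → ends 56
within Msg: pitch at 16
32 + 16 = 48

48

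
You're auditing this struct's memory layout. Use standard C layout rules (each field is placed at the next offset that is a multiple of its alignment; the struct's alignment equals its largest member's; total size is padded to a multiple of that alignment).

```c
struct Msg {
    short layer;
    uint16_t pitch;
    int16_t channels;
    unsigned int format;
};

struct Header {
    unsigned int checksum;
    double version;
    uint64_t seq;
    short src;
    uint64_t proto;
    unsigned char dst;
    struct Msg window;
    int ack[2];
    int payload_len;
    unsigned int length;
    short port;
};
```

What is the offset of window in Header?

44

Msg: @0: layer [2B, align 2] → 2; @2: pitch [2B, align 2] → 4; @4: channels [2B, align 2] → 6; +2 pad (align 4); @8: format [4B, align 4] → 12; size 12, align 4
@0: checksum [4B, align 4] → 4
+4 pad (align 8)
@8: version [8B, align 8] → 16
@16: seq [8B, align 8] → 24
@24: src [2B, align 2] → 26
+6 pad (align 8)
@32: proto [8B, align 8] → 40
@40: dst [1B, align 1] → 41
+3 pad (align 4)
@44: window [12B, align 4] → 56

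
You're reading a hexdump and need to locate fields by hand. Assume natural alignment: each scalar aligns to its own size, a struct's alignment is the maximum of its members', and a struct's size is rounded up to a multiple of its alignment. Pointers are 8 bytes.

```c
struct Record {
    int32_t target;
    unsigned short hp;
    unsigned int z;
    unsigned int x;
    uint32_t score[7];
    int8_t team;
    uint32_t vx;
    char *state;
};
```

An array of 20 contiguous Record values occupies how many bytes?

@0: target [4B, align 4] → 4
@4: hp [2B, align 2] → 6
+2 pad (align 4)
@8: z [4B, align 4] → 12
@12: x [4B, align 4] → 16
@16: score [28B, align 4] → 44
@44: team [1B, align 1] → 45
+3 pad (align 4)
@48: vx [4B, align 4] → 52
+4 pad (align 8)
@56: state [8B, align 8] → 64
size 64, align 8
array of 20: 20 × 64 = 1280

1280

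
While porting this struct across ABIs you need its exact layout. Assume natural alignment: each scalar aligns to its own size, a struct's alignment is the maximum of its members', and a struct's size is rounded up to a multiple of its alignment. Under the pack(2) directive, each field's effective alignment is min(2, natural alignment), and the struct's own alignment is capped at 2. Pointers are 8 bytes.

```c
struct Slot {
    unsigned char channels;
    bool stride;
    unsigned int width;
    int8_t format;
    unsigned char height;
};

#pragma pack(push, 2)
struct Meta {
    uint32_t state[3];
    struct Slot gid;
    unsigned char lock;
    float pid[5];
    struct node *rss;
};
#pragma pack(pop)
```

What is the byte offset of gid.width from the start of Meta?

16

Slot: @0: channels [1B, align 1] → 1; @1: stride [1B, align 1] → 2; +2 pad (align 4); @4: width [4B, align 4] → 8; @8: format [1B, align 1] → 9; @9: height [1B, align 1] → 10; +2 tail pad (align 4); size 12, align 4
@0: state [12B, align 2] → 12
@12: gid [12B, align 2] → 24
within Slot: width at 4
12 + 4 = 16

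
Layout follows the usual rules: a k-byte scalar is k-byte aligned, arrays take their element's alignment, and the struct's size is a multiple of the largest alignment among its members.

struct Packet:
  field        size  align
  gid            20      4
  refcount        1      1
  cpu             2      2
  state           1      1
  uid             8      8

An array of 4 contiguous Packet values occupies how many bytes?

160

0..20  gid  (20B, 4-aligned)
20..21  refcount  (1B, 1-aligned)
21..22  -- padding (1B)
22..24  cpu  (2B, 2-aligned)
24..25  state  (1B, 1-aligned)
25..32  -- padding (7B)
32..40  uid  (8B, 8-aligned)
sizeof = 40, alignof = 8
array of 4: 4 × 40 = 160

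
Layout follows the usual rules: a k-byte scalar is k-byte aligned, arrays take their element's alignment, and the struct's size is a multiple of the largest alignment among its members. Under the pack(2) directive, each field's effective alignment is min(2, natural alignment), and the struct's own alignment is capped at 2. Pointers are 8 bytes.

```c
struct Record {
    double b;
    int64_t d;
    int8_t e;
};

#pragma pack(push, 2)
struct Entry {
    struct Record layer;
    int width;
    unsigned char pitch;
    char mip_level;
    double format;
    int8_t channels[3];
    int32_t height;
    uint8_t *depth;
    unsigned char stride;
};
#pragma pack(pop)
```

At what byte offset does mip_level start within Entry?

Record: 0..8  b  (8B, 8-aligned); 8..16  d  (8B, 8-aligned); 16..17  e  (1B, 1-aligned); 17..24  -- tail padding (7B); sizeof = 24, alignof = 8
0..24  layer  (24B, 2-aligned)
24..28  width  (4B, 2-aligned)
28..29  pitch  (1B, 1-aligned)
29..30  mip_level  (1B, 1-aligned)

29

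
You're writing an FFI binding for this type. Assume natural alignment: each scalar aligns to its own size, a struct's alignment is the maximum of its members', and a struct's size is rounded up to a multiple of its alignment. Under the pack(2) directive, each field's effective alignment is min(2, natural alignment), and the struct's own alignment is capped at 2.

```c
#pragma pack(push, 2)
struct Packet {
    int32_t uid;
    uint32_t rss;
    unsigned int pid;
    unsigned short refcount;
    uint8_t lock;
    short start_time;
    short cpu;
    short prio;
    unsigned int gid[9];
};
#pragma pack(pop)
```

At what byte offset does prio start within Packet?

20

@0: uid [4B, align 2] → 4
@4: rss [4B, align 2] → 8
@8: pid [4B, align 2] → 12
@12: refcount [2B, align 2] → 14
@14: lock [1B, align 1] → 15
+1 pad (align 2)
@16: start_time [2B, align 2] → 18
@18: cpu [2B, align 2] → 20
@20: prio [2B, align 2] → 22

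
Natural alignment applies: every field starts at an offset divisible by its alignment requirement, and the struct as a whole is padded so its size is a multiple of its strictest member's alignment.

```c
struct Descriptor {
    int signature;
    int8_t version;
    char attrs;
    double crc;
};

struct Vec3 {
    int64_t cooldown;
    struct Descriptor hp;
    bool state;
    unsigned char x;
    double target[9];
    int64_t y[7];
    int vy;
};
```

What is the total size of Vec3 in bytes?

168 bytes

Descriptor: @0: signature [4B, align 4] → 4; @4: version [1B, align 1] → 5; @5: attrs [1B, align 1] → 6; +2 pad (align 8); @8: crc [8B, align 8] → 16; size 16, align 8
@0: cooldown [8B, align 8] → 8
@8: hp [16B, align 8] → 24
@24: state [1B, align 1] → 25
@25: x [1B, align 1] → 26
+6 pad (align 8)
@32: target [72B, align 8] → 104
@104: y [56B, align 8] → 160
@160: vy [4B, align 4] → 164
+4 tail pad (align 8)
size 168, align 8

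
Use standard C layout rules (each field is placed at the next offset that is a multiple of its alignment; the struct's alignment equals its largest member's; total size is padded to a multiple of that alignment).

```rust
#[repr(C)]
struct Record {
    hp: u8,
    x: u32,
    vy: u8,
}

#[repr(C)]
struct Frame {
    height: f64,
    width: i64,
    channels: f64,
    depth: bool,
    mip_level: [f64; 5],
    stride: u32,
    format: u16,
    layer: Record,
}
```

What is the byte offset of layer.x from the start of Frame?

84

Record: hp at 0 (size 1, align 1) → ends 1; pad 3 to align 4 for x; x at 4 (size 4, align 4) → ends 8; vy at 8 (size 1, align 1) → ends 9; tail pad 3 to reach multiple of 4; total 12 bytes, alignment 4
height at 0 (size 8, align 8) → ends 8
width at 8 (size 8, align 8) → ends 16
channels at 16 (size 8, align 8) → ends 24
depth at 24 (size 1, align 1) → ends 25
pad 7 to align 8 for mip_level
mip_level at 32 (size 40, align 8) → ends 72
stride at 72 (size 4, align 4) → ends 76
format at 76 (size 2, align 2) → ends 78
pad 2 to align 4 for layer
layer at 80 (size 12, align 4) → ends 92
within Record: x at 4
80 + 4 = 84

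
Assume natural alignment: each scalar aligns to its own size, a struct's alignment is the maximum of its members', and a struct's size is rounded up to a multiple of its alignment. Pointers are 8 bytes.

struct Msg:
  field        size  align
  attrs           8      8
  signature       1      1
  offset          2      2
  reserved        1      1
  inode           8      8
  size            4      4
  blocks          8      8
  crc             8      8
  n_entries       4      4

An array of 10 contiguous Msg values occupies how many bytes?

560

@0: attrs [8B, align 8] → 8
@8: signature [1B, align 1] → 9
+1 pad (align 2)
@10: offset [2B, align 2] → 12
@12: reserved [1B, align 1] → 13
+3 pad (align 8)
@16: inode [8B, align 8] → 24
@24: size [4B, align 4] → 28
+4 pad (align 8)
@32: blocks [8B, align 8] → 40
@40: crc [8B, align 8] → 48
@48: n_entries [4B, align 4] → 52
+4 tail pad (align 8)
size 56, align 8
array of 10: 10 × 56 = 560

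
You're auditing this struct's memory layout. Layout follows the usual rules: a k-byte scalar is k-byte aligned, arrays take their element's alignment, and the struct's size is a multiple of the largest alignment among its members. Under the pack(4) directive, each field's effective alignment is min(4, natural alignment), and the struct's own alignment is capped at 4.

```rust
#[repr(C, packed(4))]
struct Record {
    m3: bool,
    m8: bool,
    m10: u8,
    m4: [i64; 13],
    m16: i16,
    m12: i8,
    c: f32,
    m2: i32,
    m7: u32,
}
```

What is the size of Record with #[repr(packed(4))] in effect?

0..1  m3  (1B, 1-aligned)
1..2  m8  (1B, 1-aligned)
2..3  m10  (1B, 1-aligned)
3..4  -- padding (1B)
4..108  m4  (104B, 4-aligned)
108..110  m16  (2B, 2-aligned)
110..111  m12  (1B, 1-aligned)
111..112  -- padding (1B)
112..116  c  (4B, 4-aligned)
116..120  m2  (4B, 4-aligned)
120..124  m7  (4B, 4-aligned)
sizeof = 124, alignof = 4

124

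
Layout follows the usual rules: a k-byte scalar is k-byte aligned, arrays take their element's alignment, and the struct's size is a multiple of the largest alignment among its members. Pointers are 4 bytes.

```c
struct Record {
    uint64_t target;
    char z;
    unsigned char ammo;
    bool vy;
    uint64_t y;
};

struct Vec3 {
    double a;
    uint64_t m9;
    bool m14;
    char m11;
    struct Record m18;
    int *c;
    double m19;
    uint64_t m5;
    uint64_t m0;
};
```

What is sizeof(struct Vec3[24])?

Record: 0..8  target  (8B, 8-aligned); 8..9  z  (1B, 1-aligned); 9..10  ammo  (1B, 1-aligned); 10..11  vy  (1B, 1-aligned); 11..16  -- padding (5B); 16..24  y  (8B, 8-aligned); sizeof = 24, alignof = 8
0..8  a  (8B, 8-aligned)
8..16  m9  (8B, 8-aligned)
16..17  m14  (1B, 1-aligned)
17..18  m11  (1B, 1-aligned)
18..24  -- padding (6B)
24..48  m18  (24B, 8-aligned)
48..52  c  (4B, 4-aligned)
52..56  -- padding (4B)
56..64  m19  (8B, 8-aligned)
64..72  m5  (8B, 8-aligned)
72..80  m0  (8B, 8-aligned)
sizeof = 80, alignof = 8
array of 24: 24 × 80 = 1920

1920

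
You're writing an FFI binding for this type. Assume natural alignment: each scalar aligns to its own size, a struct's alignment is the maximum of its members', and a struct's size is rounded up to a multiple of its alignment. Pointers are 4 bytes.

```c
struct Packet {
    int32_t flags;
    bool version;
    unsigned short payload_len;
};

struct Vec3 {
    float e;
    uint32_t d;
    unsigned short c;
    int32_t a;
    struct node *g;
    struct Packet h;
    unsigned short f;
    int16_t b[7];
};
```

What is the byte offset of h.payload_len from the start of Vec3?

26

Packet: flags at 0 (size 4, align 4) → ends 4; version at 4 (size 1, align 1) → ends 5; pad 1 to align 2 for payload_len; payload_len at 6 (size 2, align 2) → ends 8; total 8 bytes, alignment 4
e at 0 (size 4, align 4) → ends 4
d at 4 (size 4, align 4) → ends 8
c at 8 (size 2, align 2) → ends 10
pad 2 to align 4 for a
a at 12 (size 4, align 4) → ends 16
g at 16 (size 4, align 4) → ends 20
h at 20 (size 8, align 4) → ends 28
within Packet: payload_len at 6
20 + 6 = 26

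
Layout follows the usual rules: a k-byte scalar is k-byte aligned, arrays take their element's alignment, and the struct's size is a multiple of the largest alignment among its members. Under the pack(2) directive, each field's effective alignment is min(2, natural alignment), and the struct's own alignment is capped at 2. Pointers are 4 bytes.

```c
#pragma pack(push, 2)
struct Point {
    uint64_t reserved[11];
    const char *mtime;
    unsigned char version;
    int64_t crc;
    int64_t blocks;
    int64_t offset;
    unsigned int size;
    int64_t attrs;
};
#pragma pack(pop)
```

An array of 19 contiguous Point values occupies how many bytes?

2470

@0: reserved [88B, align 2] → 88
@88: mtime [4B, align 2] → 92
@92: version [1B, align 1] → 93
+1 pad (align 2)
@94: crc [8B, align 2] → 102
@102: blocks [8B, align 2] → 110
@110: offset [8B, align 2] → 118
@118: size [4B, align 2] → 122
@122: attrs [8B, align 2] → 130
size 130, align 2
array of 19: 19 × 130 = 2470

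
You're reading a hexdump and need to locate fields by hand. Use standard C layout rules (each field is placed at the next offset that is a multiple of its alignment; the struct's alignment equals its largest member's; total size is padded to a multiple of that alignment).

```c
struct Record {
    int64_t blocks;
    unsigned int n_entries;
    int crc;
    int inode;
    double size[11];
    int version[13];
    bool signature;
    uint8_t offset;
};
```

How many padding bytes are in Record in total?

0..8  blocks  (8B, 8-aligned)
8..12  n_entries  (4B, 4-aligned)
12..16  crc  (4B, 4-aligned)
16..20  inode  (4B, 4-aligned)
20..24  -- padding (4B)
24..112  size  (88B, 8-aligned)
112..164  version  (52B, 4-aligned)
164..165  signature  (1B, 1-aligned)
165..166  offset  (1B, 1-aligned)
166..168  -- tail padding (2B)
sizeof = 168, alignof = 8
data bytes 162, size 168 → padding 6

6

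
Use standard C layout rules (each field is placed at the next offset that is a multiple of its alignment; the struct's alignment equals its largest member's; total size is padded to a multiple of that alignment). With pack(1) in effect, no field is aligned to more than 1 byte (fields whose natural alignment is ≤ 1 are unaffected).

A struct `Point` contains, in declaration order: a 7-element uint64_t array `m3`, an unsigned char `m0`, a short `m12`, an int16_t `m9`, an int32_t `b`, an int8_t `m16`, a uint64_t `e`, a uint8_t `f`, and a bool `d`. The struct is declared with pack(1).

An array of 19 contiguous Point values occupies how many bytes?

0..56  m3  (56B, 1-aligned)
56..57  m0  (1B, 1-aligned)
57..59  m12  (2B, 1-aligned)
59..61  m9  (2B, 1-aligned)
61..65  b  (4B, 1-aligned)
65..66  m16  (1B, 1-aligned)
66..74  e  (8B, 1-aligned)
74..75  f  (1B, 1-aligned)
75..76  d  (1B, 1-aligned)
sizeof = 76, alignof = 1
array of 19: 19 × 76 = 1444

1444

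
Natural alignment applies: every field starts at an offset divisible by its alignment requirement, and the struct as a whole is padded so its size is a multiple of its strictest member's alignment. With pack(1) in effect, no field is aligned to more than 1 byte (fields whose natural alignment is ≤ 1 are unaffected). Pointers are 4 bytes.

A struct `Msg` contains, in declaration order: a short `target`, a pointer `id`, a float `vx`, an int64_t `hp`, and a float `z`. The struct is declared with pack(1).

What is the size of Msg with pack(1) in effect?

target at 0 (size 2, align 1) → ends 2
id at 2 (size 4, align 1) → ends 6
vx at 6 (size 4, align 1) → ends 10
hp at 10 (size 8, align 1) → ends 18
z at 18 (size 4, align 1) → ends 22
total 22 bytes, alignment 1

22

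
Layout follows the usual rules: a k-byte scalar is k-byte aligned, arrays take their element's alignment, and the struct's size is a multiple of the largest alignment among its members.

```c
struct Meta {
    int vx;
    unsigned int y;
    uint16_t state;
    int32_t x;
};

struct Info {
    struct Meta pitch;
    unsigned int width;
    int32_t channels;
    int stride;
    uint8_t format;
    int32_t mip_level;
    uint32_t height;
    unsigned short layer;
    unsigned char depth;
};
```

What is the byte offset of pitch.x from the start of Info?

12

Meta: @0: vx [4B, align 4] → 4; @4: y [4B, align 4] → 8; @8: state [2B, align 2] → 10; +2 pad (align 4); @12: x [4B, align 4] → 16; size 16, align 4
@0: pitch [16B, align 4] → 16
within Meta: x at 12
0 + 12 = 12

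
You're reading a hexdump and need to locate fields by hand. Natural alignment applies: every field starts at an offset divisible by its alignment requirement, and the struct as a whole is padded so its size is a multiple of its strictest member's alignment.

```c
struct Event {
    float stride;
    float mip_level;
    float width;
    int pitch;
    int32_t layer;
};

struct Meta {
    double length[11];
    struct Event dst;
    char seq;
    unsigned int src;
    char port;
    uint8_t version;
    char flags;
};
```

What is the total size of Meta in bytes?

120

Event: stride at 0 (size 4, align 4) → ends 4; mip_level at 4 (size 4, align 4) → ends 8; width at 8 (size 4, align 4) → ends 12; pitch at 12 (size 4, align 4) → ends 16; layer at 16 (size 4, align 4) → ends 20; total 20 bytes, alignment 4
length at 0 (size 88, align 8) → ends 88
dst at 88 (size 20, align 4) → ends 108
seq at 108 (size 1, align 1) → ends 109
pad 3 to align 4 for src
src at 112 (size 4, align 4) → ends 116
port at 116 (size 1, align 1) → ends 117
version at 117 (size 1, align 1) → ends 118
flags at 118 (size 1, align 1) → ends 119
tail pad 1 to reach multiple of 8
total 120 bytes, alignment 8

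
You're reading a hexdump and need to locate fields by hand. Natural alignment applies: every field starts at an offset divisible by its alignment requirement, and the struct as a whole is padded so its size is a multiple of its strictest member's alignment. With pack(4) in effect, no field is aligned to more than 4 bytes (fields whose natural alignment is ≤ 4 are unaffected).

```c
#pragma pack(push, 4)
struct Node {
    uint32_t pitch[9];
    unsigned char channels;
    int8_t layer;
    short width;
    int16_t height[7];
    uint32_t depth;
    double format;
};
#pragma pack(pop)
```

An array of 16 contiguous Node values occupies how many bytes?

1088

pitch at 0 (size 36, align 4) → ends 36
channels at 36 (size 1, align 1) → ends 37
layer at 37 (size 1, align 1) → ends 38
width at 38 (size 2, align 2) → ends 40
height at 40 (size 14, align 2) → ends 54
pad 2 to align 4 for depth
depth at 56 (size 4, align 4) → ends 60
format at 60 (size 8, align 4) → ends 68
total 68 bytes, alignment 4
array of 16: 16 × 68 = 1088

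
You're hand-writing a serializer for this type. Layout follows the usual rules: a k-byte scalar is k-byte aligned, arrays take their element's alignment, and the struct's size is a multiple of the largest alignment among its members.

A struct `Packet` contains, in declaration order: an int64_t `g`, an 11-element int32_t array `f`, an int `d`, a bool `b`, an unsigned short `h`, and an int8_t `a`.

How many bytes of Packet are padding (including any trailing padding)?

4

0..8  g  (8B, 8-aligned)
8..52  f  (44B, 4-aligned)
52..56  d  (4B, 4-aligned)
56..57  b  (1B, 1-aligned)
57..58  -- padding (1B)
58..60  h  (2B, 2-aligned)
60..61  a  (1B, 1-aligned)
61..64  -- tail padding (3B)
sizeof = 64, alignof = 8
data bytes 60, size 64 → padding 4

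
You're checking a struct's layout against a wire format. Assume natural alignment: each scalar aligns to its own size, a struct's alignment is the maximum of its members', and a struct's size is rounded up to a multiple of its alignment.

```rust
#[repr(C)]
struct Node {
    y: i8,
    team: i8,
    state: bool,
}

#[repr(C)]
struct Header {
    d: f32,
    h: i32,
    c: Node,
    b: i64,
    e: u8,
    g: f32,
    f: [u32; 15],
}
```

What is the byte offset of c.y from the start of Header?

Node: y at 0 (size 1, align 1) → ends 1; team at 1 (size 1, align 1) → ends 2; state at 2 (size 1, align 1) → ends 3; total 3 bytes, alignment 1
d at 0 (size 4, align 4) → ends 4
h at 4 (size 4, align 4) → ends 8
c at 8 (size 3, align 1) → ends 11
within Node: y at 0
8 + 0 = 8

8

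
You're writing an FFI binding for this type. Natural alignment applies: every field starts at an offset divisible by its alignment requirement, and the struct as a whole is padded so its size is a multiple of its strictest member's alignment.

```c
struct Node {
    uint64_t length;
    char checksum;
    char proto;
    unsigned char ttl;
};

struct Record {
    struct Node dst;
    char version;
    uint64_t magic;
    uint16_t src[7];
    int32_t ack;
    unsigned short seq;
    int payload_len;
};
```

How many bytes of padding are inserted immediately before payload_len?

Node: @0: length [8B, align 8] → 8; @8: checksum [1B, align 1] → 9; @9: proto [1B, align 1] → 10; @10: ttl [1B, align 1] → 11; +5 tail pad (align 8); size 16, align 8
@0: dst [16B, align 8] → 16
@16: version [1B, align 1] → 17
+7 pad (align 8)
@24: magic [8B, align 8] → 32
@32: src [14B, align 2] → 46
+2 pad (align 4)
@48: ack [4B, align 4] → 52
@52: seq [2B, align 2] → 54
+2 pad (align 4)
@56: payload_len [4B, align 4] → 60

2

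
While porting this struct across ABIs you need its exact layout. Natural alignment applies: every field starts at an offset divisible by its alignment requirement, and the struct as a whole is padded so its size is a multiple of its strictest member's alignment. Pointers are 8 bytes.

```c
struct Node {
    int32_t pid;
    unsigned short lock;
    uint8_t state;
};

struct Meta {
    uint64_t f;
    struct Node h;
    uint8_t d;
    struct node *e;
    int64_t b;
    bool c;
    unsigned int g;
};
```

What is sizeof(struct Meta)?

48 bytes

Node: @0: pid [4B, align 4] → 4; @4: lock [2B, align 2] → 6; @6: state [1B, align 1] → 7; +1 tail pad (align 4); size 8, align 4
@0: f [8B, align 8] → 8
@8: h [8B, align 4] → 16
@16: d [1B, align 1] → 17
+7 pad (align 8)
@24: e [8B, align 8] → 32
@32: b [8B, align 8] → 40
@40: c [1B, align 1] → 41
+3 pad (align 4)
@44: g [4B, align 4] → 48
size 48, align 8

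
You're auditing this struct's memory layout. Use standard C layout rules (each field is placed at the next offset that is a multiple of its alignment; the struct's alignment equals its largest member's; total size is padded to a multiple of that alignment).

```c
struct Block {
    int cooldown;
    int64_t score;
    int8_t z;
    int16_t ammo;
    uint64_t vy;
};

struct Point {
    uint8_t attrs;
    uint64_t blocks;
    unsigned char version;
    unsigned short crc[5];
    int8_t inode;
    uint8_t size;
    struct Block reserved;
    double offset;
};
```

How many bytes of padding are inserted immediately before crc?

1

Block: cooldown at 0 (size 4, align 4) → ends 4; pad 4 to align 8 for score; score at 8 (size 8, align 8) → ends 16; z at 16 (size 1, align 1) → ends 17; pad 1 to align 2 for ammo; ammo at 18 (size 2, align 2) → ends 20; pad 4 to align 8 for vy; vy at 24 (size 8, align 8) → ends 32; total 32 bytes, alignment 8
attrs at 0 (size 1, align 1) → ends 1
pad 7 to align 8 for blocks
blocks at 8 (size 8, align 8) → ends 16
version at 16 (size 1, align 1) → ends 17
pad 1 to align 2 for crc
crc at 18 (size 10, align 2) → ends 28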